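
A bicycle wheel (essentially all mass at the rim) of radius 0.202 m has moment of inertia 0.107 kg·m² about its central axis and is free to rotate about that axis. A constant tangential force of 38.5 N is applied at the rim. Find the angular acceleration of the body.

α ≈ 72.7 rad/s²

τ = F R = (38.5)(0.202) = 7.777 N·m.
From τ = Iα: α = 7.777/0.1070 = 72.68 rad/s².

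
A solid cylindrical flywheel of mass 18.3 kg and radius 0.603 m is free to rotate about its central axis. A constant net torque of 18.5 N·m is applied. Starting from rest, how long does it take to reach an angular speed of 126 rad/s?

t ≈ 22.7 s

I = ½MR² = (1/2)(18.3)(0.603)² = 3.327 kg·m².
α = τ/I = 18.5/3.327 = 5.561 rad/s².
ω = αt ⇒ t = ω/α = 126/5.561 = 22.66 s.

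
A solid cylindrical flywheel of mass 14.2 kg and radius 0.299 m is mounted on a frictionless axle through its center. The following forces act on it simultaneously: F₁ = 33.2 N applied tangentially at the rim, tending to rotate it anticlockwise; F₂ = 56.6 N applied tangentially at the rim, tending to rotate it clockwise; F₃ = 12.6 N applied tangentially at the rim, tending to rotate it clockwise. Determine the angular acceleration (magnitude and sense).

I = ½MR² = (1/2)(14.2)(0.299)² = 0.6347 kg·m².
Taking anticlockwise as positive: τ₁ = +(33.2)(0.299) = +9.927 N·m; τ₂ = −(56.6)(0.299) = −16.92 N·m; τ₃ = −(12.6)(0.299) = −3.767 N·m.
Net torque τ = -10.76 N·m.
α = τ/I = -10.76/0.6347 = -16.96 rad/s².

α ≈ 17.0 rad/s², clockwise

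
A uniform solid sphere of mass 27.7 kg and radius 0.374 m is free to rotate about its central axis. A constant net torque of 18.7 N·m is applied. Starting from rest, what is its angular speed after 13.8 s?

ω ≈ 167 rad/s

I = (2/5)MR² = (2/5)(27.7)(0.374)² = 1.550 kg·m².
α = τ/I = 18.7/1.550 = 12.07 rad/s².
ω = ω₀ + αt = 0 + (12.07)(13.8) = 166.5 rad/s.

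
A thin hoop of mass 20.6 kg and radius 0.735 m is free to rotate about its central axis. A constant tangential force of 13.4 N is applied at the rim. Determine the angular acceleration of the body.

I = MR² = (20.6)(0.735)² = 11.13 kg·m².
τ = F R = (13.4)(0.735) = 9.849 N·m.
From τ = Iα: α = 9.849/11.13 = 0.8850 rad/s².

α ≈ 0.885 rad/s²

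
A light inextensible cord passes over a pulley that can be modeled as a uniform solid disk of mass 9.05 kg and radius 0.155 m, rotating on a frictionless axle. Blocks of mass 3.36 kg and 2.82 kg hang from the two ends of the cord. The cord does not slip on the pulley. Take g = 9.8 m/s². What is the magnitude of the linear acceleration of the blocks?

a ≈ 0.494 m/s²

I = ½MR² = (1/2)(9.05)(0.155)² = 0.1087 kg·m².
Heavier block: m₁g − T₁ = m₁a. Lighter block: T₂ − m₂g = m₂a.
Pulley: (T₁ − T₂)R = Iα = I(a/R), so T₁ − T₂ = (I/R²)a = (1/2)M_p a = 4.525·a.
Adding the three: (m₁ − m₂)g = (m₁ + m₂ + 4.525)a, so a = (3.36 − 2.82)(9.8)/(3.36 + 2.82 + 4.525) = 0.4943 m/s².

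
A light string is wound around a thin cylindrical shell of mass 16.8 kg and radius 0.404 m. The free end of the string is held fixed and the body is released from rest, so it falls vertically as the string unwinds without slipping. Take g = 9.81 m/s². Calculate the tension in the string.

Translation: Mg − T = Ma. Rotation about the center: TR = Iα with I = MR².
With a = αR: T = (I/R²)a = M a, so Mg = (1 + 1.000)Ma.
a = g/(1 + 1.000) = 9.81/2.000 = 4.905 m/s².
T = 1.000·M·a = (1.000)(16.8)(4.905) = 82.40 N.

T ≈ 82.4 N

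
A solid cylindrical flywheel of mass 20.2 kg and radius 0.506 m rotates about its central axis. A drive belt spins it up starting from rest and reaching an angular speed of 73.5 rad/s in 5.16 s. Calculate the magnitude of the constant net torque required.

τ ≈ 36.8 N·m

I = ½MR² = (1/2)(20.2)(0.506)² = 2.586 kg·m².
α = Δω/Δt = (73.5 − 0)/5.16 = 14.24 rad/s².
τ = Iα = (2.586)(14.24) = 36.83 N·m.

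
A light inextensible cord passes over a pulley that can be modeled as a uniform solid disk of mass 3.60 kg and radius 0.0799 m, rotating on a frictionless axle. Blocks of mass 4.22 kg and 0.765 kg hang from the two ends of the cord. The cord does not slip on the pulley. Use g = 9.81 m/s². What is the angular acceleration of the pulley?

α ≈ 62.5 rad/s²

I = ½MR² = (1/2)(3.60)(0.0799)² = 0.01149 kg·m².
Heavier block: m₁g − T₁ = m₁a. Lighter block: T₂ − m₂g = m₂a.
Pulley: (T₁ − T₂)R = Iα = I(a/R), so T₁ − T₂ = (I/R²)a = (1/2)M_p a = 1.800·a.
Adding the three: (m₁ − m₂)g = (m₁ + m₂ + 1.800)a, so a = (4.22 − 0.765)(9.81)/(4.22 + 0.765 + 1.800) = 4.995 m/s².
α = a/R = 4.995/0.0799 = 62.52 rad/s².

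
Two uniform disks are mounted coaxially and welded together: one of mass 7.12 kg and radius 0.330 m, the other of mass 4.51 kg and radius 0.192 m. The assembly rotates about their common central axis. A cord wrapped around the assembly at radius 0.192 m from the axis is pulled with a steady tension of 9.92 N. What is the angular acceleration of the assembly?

I = ½M₁R₁² + ½M₂R₂² = ½(7.12)(0.330)² + ½(4.51)(0.192)² = 0.4708 kg·m².
τ = F r = (9.92)(0.192) = 1.905 N·m.
α = τ/I = 1.905/0.4708 = 4.045 rad/s².

α ≈ 4.05 rad/s²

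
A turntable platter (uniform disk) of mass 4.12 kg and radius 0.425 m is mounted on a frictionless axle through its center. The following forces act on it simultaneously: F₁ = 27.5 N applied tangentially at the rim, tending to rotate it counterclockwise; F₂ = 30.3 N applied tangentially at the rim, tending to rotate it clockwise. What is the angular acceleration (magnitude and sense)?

α ≈ 3.20 rad/s², clockwise

I = ½MR² = (1/2)(4.12)(0.425)² = 0.3721 kg·m².
Taking counterclockwise as positive: τ₁ = +(27.5)(0.425) = +11.69 N·m; τ₂ = −(30.3)(0.425) = −12.88 N·m.
Net torque τ = -1.190 N·m.
α = τ/I = -1.190/0.3721 = -3.198 rad/s².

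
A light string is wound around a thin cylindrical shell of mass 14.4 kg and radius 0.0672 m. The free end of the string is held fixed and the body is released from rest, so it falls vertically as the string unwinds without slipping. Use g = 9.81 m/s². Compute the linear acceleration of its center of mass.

Translation: Mg − T = Ma. Rotation about the center: TR = Iα with I = MR².
With a = αR: T = (I/R²)a = M a, so Mg = (1 + 1.000)Ma.
a = g/(1 + 1.000) = 9.81/2.000 = 4.905 m/s².

a ≈ 4.91 m/s²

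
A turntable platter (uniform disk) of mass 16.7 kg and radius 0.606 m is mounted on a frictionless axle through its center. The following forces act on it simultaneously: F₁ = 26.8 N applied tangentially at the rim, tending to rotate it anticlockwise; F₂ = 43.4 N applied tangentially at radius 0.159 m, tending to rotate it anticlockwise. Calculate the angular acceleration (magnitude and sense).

I = ½MR² = (1/2)(16.7)(0.606)² = 3.066 kg·m².
Taking anticlockwise as positive: τ₁ = +(26.8)(0.606) = +16.24 N·m; τ₂ = +(43.4)(0.159) = +6.901 N·m.
Net torque τ = 23.14 N·m.
α = τ/I = 23.14/3.066 = 7.547 rad/s².

α ≈ 7.55 rad/s², anticlockwise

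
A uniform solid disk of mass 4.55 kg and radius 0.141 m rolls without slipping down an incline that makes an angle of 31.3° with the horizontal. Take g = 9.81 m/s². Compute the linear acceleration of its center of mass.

a ≈ 3.40 m/s²

Translation along the incline: Mg sinθ − f = Ma.
Rotation about the center: fR = Iα with I = ½MR². No-slip gives a = αR, so f = (I/R²)a = (1/2)M a.
Substituting: Mg sinθ = (1 + 0.5000)Ma, so a = g sinθ/(1 + 0.5000) = (9.81) sin 31.3° / 1.500 = 3.398 m/s².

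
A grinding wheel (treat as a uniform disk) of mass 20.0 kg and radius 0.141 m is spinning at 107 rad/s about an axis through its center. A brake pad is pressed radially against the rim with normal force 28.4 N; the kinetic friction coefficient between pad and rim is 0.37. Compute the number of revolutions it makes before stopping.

I = ½MR² = (1/2)(20.0)(0.141)² = 0.1988 kg·m².
Friction force f = μN = (0.37)(28.4) = 10.51 N at the rim; torque magnitude τ = fR = 1.482 N·m, opposing ω.
|α| = τ/I = 1.482/0.1988 = 7.452 rad/s² (deceleration).
ω² = ω₀² − 2|α|θ with ω = 0 ⇒ θ = ω₀²/(2|α|) = 768.1 rad = 122.3 rev.

≈ 122 revolutions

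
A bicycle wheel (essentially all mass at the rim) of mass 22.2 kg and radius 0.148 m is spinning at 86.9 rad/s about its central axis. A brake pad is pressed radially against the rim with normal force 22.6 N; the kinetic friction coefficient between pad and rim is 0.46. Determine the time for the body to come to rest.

t ≈ 27.5 s

I = MR² = (22.2)(0.148)² = 0.4863 kg·m².
Friction force f = μN = (0.46)(22.6) = 10.40 N at the rim; torque magnitude τ = fR = 1.539 N·m, opposing ω.
|α| = τ/I = 1.539/0.4863 = 3.164 rad/s² (deceleration).
0 = ω₀ − |α|t ⇒ t = ω₀/|α| = 86.9/3.164 = 27.46 s.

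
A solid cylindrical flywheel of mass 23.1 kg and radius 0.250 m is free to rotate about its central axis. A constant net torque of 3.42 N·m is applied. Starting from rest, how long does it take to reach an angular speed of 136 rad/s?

I = ½MR² = (1/2)(23.1)(0.250)² = 0.7219 kg·m².
α = τ/I = 3.42/0.7219 = 4.738 rad/s².
ω = αt ⇒ t = ω/α = 136/4.738 = 28.71 s.

t ≈ 28.7 s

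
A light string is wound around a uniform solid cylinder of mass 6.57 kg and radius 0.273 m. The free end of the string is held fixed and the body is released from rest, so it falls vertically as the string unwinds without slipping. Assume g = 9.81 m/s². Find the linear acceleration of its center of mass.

a ≈ 6.54 m/s²

Translation: Mg − T = Ma. Rotation about the center: TR = Iα with I = ½MR².
With a = αR: T = (I/R²)a = (1/2)M a, so Mg = (1 + 0.5000)Ma.
a = g/(1 + 0.5000) = 9.81/1.500 = 6.540 m/s².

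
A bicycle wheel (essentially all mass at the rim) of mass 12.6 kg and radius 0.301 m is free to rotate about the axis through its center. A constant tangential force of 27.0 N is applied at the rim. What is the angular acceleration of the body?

I = MR² = (12.6)(0.301)² = 1.142 kg·m².
τ = F R = (27.0)(0.301) = 8.127 N·m.
From τ = Iα: α = 8.127/1.142 = 7.119 rad/s².

α ≈ 7.12 rad/s²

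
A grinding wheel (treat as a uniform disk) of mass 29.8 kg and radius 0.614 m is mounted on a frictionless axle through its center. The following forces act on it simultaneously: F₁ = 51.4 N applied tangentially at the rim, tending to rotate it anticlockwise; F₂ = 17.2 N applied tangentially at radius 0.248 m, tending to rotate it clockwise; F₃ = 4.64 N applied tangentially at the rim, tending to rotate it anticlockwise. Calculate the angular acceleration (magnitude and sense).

I = ½MR² = (1/2)(29.8)(0.614)² = 5.617 kg·m².
Taking anticlockwise as positive: τ₁ = +(51.4)(0.614) = +31.56 N·m; τ₂ = −(17.2)(0.248) = −4.266 N·m; τ₃ = +(4.64)(0.614) = +2.849 N·m.
Net torque τ = 30.14 N·m.
α = τ/I = 30.14/5.617 = 5.366 rad/s².

α ≈ 5.37 rad/s², anticlockwise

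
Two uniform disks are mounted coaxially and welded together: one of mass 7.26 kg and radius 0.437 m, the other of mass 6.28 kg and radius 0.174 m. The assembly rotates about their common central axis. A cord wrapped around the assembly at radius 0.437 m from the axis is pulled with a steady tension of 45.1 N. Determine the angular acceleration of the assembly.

I = ½M₁R₁² + ½M₂R₂² = ½(7.26)(0.437)² + ½(6.28)(0.174)² = 0.7883 kg·m².
τ = F r = (45.1)(0.437) = 19.71 N·m.
α = τ/I = 19.71/0.7883 = 25.00 rad/s².

α ≈ 25.0 rad/s²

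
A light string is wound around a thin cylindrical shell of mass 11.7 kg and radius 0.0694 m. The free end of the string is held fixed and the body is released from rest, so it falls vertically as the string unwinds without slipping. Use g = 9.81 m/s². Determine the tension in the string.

Translation: Mg − T = Ma. Rotation about the center: TR = Iα with I = MR².
With a = αR: T = (I/R²)a = M a, so Mg = (1 + 1.000)Ma.
a = g/(1 + 1.000) = 9.81/2.000 = 4.905 m/s².
T = 1.000·M·a = (1.000)(11.7)(4.905) = 57.39 N.

T ≈ 57.4 N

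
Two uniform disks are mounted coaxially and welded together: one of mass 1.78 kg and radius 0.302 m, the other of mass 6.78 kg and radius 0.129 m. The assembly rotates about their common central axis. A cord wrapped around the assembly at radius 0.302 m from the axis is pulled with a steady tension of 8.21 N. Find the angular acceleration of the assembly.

α ≈ 18.0 rad/s²

I = ½M₁R₁² + ½M₂R₂² = ½(1.78)(0.302)² + ½(6.78)(0.129)² = 0.1376 kg·m².
τ = F r = (8.21)(0.302) = 2.479 N·m.
α = τ/I = 2.479/0.1376 = 18.02 rad/s².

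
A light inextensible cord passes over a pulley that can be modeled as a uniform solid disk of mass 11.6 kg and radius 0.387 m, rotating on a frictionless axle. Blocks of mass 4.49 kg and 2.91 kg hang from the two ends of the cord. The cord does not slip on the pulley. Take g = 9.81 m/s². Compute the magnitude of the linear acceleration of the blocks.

a ≈ 1.17 m/s²

I = ½MR² = (1/2)(11.6)(0.387)² = 0.8687 kg·m².
Heavier block: m₁g − T₁ = m₁a. Lighter block: T₂ − m₂g = m₂a.
Pulley: (T₁ − T₂)R = Iα = I(a/R), so T₁ − T₂ = (I/R²)a = (1/2)M_p a = 5.800·a.
Adding the three: (m₁ − m₂)g = (m₁ + m₂ + 5.800)a, so a = (4.49 − 2.91)(9.81)/(4.49 + 2.91 + 5.800) = 1.174 m/s².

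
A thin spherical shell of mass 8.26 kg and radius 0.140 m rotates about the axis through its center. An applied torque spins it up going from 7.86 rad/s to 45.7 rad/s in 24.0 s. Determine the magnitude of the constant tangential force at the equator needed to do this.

F ≈ 1.22 N

I = (2/3)MR² = (2/3)(8.26)(0.140)² = 0.1079 kg·m².
α = Δω/Δt = (45.7 − 7.86)/24.0 = 1.577 rad/s².
The required torque is τ = Iα = (0.1079)(1.577) = 0.1702 N·m.
A tangential force at the equator gives τ = FR, so F = τ/R = 0.1702/0.140 = 1.216 N.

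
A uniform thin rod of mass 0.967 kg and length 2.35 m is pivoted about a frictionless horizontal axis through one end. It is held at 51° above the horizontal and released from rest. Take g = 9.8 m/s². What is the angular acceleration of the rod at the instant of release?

About the pivot, I = (1/3)ML² = (1/3)(0.967)(2.35)² = 1.780 kg·m².
The weight acts at the center, a distance L/2 = 1.175 m from the pivot; τ = Mg(L/2) cos 51° = 7.007 N·m.
α = τ/I = 7.007/1.780 = 3.937 rad/s².

α ≈ 3.94 rad/s²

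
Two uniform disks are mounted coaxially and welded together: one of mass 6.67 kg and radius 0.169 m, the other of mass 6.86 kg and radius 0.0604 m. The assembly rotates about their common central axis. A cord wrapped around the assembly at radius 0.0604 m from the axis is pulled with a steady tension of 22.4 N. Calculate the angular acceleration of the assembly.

α ≈ 12.6 rad/s²

I = ½M₁R₁² + ½M₂R₂² = ½(6.67)(0.169)² + ½(6.86)(0.0604)² = 0.1078 kg·m².
τ = F r = (22.4)(0.0604) = 1.353 N·m.
α = τ/I = 1.353/0.1078 = 12.55 rad/s².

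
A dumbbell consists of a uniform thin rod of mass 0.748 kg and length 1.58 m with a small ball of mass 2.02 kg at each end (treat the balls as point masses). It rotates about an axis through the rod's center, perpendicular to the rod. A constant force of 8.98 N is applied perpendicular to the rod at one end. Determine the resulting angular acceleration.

I_rod = (1/12)ML² = (1/12)(0.748)(1.58)² = 0.1556 kg·m².
I_balls = 2·m·(L/2)² = 2(2.02)(0.7900)² = 2.521 kg·m².
Total I = 2.677 kg·m².
τ = F·(L/2) = (8.98)(0.790) = 7.094 N·m.
α = τ/I = 7.094/2.677 = 2.650 rad/s².

α ≈ 2.65 rad/s²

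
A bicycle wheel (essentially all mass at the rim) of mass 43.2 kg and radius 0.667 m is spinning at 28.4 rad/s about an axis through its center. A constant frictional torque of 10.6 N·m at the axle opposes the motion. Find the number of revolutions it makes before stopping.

I = MR² = (43.2)(0.667)² = 19.22 kg·m².
The net torque has magnitude 10.6 N·m, opposing ω.
|α| = τ/I = 10.60/19.22 = 0.5515 rad/s² (deceleration).
ω² = ω₀² − 2|α|θ with ω = 0 ⇒ θ = ω₀²/(2|α|) = 731.2 rad = 116.4 rev.

≈ 116 revolutions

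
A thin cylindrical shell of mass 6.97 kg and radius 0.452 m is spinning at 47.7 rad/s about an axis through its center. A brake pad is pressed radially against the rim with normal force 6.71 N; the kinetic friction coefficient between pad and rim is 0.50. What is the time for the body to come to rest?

I = MR² = (6.97)(0.452)² = 1.424 kg·m².
Friction force f = μN = (0.50)(6.71) = 3.355 N at the rim; torque magnitude τ = fR = 1.516 N·m, opposing ω.
|α| = τ/I = 1.516/1.424 = 1.065 rad/s² (deceleration).
0 = ω₀ − |α|t ⇒ t = ω₀/|α| = 47.7/1.065 = 44.79 s.

t ≈ 44.8 s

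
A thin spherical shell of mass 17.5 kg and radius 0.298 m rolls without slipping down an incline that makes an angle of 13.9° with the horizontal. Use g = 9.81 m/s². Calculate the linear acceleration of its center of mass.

a ≈ 1.41 m/s²

Translation along the incline: Mg sinθ − f = Ma.
Rotation about the center: fR = Iα with I = (2/3)MR². No-slip gives a = αR, so f = (I/R²)a = (2/3)M a.
Substituting: Mg sinθ = (1 + 0.6667)Ma, so a = g sinθ/(1 + 0.6667) = (9.81) sin 13.9° / 1.667 = 1.414 m/s².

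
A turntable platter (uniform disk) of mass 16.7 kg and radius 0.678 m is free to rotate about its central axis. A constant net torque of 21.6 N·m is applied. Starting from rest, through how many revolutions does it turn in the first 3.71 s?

≈ 6.16 revolutions

I = ½MR² = (1/2)(16.7)(0.678)² = 3.838 kg·m².
α = τ/I = 21.6/3.838 = 5.627 rad/s².
θ = ½αt² = ½(5.627)(3.71)² = 38.73 rad.
Revolutions = θ/(2π) = 6.164.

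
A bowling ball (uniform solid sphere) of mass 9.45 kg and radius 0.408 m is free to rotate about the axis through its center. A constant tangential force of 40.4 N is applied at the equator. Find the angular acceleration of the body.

I = (2/5)MR² = (2/5)(9.45)(0.408)² = 0.6292 kg·m².
τ = F R = (40.4)(0.408) = 16.48 N·m.
Newton's second law for rotation, τ = Iα, gives α = τ/I = 16.48/0.6292 = 26.20 rad/s².

α ≈ 26.2 rad/s²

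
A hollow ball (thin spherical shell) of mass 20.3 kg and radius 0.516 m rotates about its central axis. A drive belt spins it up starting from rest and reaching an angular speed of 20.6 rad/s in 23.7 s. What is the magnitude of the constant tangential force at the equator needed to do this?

F ≈ 6.07 N

I = (2/3)MR² = (2/3)(20.3)(0.516)² = 3.603 kg·m².
α = Δω/Δt = (20.6 − 0)/23.7 = 0.8692 rad/s².
The required torque is τ = Iα = (3.603)(0.8692) = 3.132 N·m.
A tangential force at the equator gives τ = FR, so F = τ/R = 3.132/0.516 = 6.070 N.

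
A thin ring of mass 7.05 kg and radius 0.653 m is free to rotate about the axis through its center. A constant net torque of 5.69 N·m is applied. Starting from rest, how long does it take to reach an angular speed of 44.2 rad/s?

t ≈ 23.4 s

I = MR² = (7.05)(0.653)² = 3.006 kg·m².
α = τ/I = 5.69/3.006 = 1.893 rad/s².
ω = αt ⇒ t = ω/α = 44.2/1.893 = 23.35 s.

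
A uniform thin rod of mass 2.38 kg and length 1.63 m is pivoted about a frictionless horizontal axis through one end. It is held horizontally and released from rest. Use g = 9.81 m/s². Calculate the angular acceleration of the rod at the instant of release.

About the pivot, I = (1/3)ML² = (1/3)(2.38)(1.63)² = 2.108 kg·m².
The weight acts at the center, a distance L/2 = 0.8150 m from the pivot; τ = Mg(L/2) = 19.03 N·m.
α = τ/I = 19.03/2.108 = 9.028 rad/s².
(Equivalently α = (3g/(2L)) = 9.028 rad/s².)

α ≈ 9.03 rad/s²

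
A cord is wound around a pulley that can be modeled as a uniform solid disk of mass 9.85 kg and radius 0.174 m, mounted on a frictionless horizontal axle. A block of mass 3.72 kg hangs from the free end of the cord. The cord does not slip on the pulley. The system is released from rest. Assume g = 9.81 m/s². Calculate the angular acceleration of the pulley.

I = ½MR² = (1/2)(9.85)(0.174)² = 0.1491 kg·m².
Block: mg − T = ma. Pulley: TR = Iα. No-slip: a = αR, so T = (I/R²)a = 4.925·a.
Then mg = (m + 4.925)a, so a = (3.72)(9.81)/(3.72 + 4.925) = 4.221 m/s².
α = a/R = 4.221/0.174 = 24.26 rad/s².

α ≈ 24.3 rad/s²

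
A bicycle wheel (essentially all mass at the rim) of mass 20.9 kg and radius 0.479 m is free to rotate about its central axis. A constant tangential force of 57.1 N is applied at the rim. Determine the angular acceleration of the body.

α ≈ 5.70 rad/s²

I = MR² = (20.9)(0.479)² = 4.795 kg·m².
τ = F R = (57.1)(0.479) = 27.35 N·m.
From τ = Iα: α = 27.35/4.795 = 5.704 rad/s².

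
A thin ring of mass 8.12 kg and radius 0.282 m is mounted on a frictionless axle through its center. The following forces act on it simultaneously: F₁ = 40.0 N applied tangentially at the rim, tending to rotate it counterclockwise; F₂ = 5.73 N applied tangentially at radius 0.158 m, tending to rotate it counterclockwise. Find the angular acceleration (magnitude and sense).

I = MR² = (8.12)(0.282)² = 0.6457 kg·m².
Taking counterclockwise as positive: τ₁ = +(40.0)(0.282) = +11.28 N·m; τ₂ = +(5.73)(0.158) = +0.9053 N·m.
Net torque τ = 12.19 N·m.
α = τ/I = 12.19/0.6457 = 18.87 rad/s².

α ≈ 18.9 rad/s², counterclockwise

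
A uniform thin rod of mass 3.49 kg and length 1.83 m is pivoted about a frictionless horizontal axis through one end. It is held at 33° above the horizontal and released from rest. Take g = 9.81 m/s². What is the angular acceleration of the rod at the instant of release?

α ≈ 6.74 rad/s²

About the pivot, I = (1/3)ML² = (1/3)(3.49)(1.83)² = 3.896 kg·m².
The weight acts at the center, a distance L/2 = 0.9150 m from the pivot; τ = Mg(L/2) cos 33° = 26.27 N·m.
α = τ/I = 26.27/3.896 = 6.744 rad/s².
(Equivalently α = (3g/(2L)) cos 33° = 6.744 rad/s².)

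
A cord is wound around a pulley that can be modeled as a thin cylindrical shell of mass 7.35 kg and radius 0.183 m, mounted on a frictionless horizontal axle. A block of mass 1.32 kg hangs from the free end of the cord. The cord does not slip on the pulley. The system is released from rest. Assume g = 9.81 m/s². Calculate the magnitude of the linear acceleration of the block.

a ≈ 1.49 m/s²

I = MR² = (7.35)(0.183)² = 0.2461 kg·m².
Block: mg − T = ma. Pulley: TR = Iα. No-slip: a = αR, so T = (I/R²)a = 7.350·a.
Then mg = (m + 7.350)a, so a = (1.32)(9.81)/(1.32 + 7.350) = 1.494 m/s².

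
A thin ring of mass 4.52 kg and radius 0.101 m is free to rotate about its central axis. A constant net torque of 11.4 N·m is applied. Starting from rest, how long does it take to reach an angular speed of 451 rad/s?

I = MR² = (4.52)(0.101)² = 0.04611 kg·m².
α = τ/I = 11.4/0.04611 = 247.2 rad/s².
ω = αt ⇒ t = ω/α = 451/247.2 = 1.824 s.

t ≈ 1.82 s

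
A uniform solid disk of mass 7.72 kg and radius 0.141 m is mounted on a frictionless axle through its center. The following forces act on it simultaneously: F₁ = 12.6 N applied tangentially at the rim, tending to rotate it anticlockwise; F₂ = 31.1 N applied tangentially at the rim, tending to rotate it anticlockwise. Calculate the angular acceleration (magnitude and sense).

α ≈ 80.3 rad/s², anticlockwise

I = ½MR² = (1/2)(7.72)(0.141)² = 0.07674 kg·m².
Taking anticlockwise as positive: τ₁ = +(12.6)(0.141) = +1.777 N·m; τ₂ = +(31.1)(0.141) = +4.385 N·m.
Net torque τ = 6.162 N·m.
α = τ/I = 6.162/0.07674 = 80.29 rad/s².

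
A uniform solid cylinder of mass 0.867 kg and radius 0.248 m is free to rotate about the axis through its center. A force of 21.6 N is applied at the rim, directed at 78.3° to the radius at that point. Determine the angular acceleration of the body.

I = ½MR² = (1/2)(0.867)(0.248)² = 0.02666 kg·m².
Only the tangential component produces torque: τ = F R sinθ = (21.6)(0.248) sin 78.3° = 5.246 N·m.
Newton's second law for rotation, τ = Iα, gives α = τ/I = 5.246/0.02666 = 196.7 rad/s².

α ≈ 197 rad/s²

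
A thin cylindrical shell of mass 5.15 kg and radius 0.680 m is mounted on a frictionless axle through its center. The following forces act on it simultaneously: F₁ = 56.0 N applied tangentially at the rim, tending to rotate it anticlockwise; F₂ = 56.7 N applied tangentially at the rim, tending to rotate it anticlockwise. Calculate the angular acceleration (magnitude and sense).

I = MR² = (5.15)(0.680)² = 2.381 kg·m².
Taking anticlockwise as positive: τ₁ = +(56.0)(0.680) = +38.08 N·m; τ₂ = +(56.7)(0.680) = +38.56 N·m.
Net torque τ = 76.64 N·m.
α = τ/I = 76.64/2.381 = 32.18 rad/s².

α ≈ 32.2 rad/s², anticlockwise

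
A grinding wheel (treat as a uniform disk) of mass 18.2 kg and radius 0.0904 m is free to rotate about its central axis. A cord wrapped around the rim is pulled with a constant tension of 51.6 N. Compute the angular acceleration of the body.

I = ½MR² = (1/2)(18.2)(0.0904)² = 0.07437 kg·m².
τ = F R = (51.6)(0.0904) = 4.665 N·m.
From τ = Iα: α = 4.665/0.07437 = 62.72 rad/s².

α ≈ 62.7 rad/s²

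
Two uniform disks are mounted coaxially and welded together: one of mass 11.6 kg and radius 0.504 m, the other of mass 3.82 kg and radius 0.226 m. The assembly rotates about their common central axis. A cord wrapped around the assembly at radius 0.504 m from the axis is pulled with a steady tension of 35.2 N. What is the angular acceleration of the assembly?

α ≈ 11.3 rad/s²

I = ½M₁R₁² + ½M₂R₂² = ½(11.6)(0.504)² + ½(3.82)(0.226)² = 1.571 kg·m².
τ = F r = (35.2)(0.504) = 17.74 N·m.
α = τ/I = 17.74/1.571 = 11.29 rad/s².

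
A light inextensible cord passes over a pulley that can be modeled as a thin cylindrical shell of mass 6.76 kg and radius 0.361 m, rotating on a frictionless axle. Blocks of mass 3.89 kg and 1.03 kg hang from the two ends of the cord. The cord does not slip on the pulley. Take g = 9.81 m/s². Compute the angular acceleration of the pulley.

α ≈ 6.65 rad/s²

I = MR² = (6.76)(0.361)² = 0.8810 kg·m².
Heavier block: m₁g − T₁ = m₁a. Lighter block: T₂ − m₂g = m₂a.
Pulley: (T₁ − T₂)R = Iα = I(a/R), so T₁ − T₂ = (I/R²)a = 1·M_p a = 6.760·a.
Adding the three: (m₁ − m₂)g = (m₁ + m₂ + 6.760)a, so a = (3.89 − 1.03)(9.81)/(3.89 + 1.03 + 6.760) = 2.402 m/s².
α = a/R = 2.402/0.361 = 6.654 rad/s².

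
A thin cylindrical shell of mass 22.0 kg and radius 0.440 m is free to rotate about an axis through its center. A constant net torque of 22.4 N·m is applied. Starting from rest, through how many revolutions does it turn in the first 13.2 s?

≈ 72.9 revolutions

I = MR² = (22.0)(0.440)² = 4.259 kg·m².
α = τ/I = 22.4/4.259 = 5.259 rad/s².
θ = ½αt² = ½(5.259)(13.2)² = 458.2 rad.
Revolutions = θ/(2π) = 72.92.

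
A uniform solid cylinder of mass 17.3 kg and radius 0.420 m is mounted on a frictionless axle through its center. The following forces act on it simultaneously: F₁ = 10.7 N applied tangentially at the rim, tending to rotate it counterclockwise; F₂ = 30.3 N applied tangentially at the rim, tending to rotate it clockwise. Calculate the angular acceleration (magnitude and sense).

I = ½MR² = (1/2)(17.3)(0.420)² = 1.526 kg·m².
Taking counterclockwise as positive: τ₁ = +(10.7)(0.420) = +4.494 N·m; τ₂ = −(30.3)(0.420) = −12.73 N·m.
Net torque τ = -8.232 N·m.
α = τ/I = -8.232/1.526 = -5.395 rad/s².

α ≈ 5.39 rad/s², clockwise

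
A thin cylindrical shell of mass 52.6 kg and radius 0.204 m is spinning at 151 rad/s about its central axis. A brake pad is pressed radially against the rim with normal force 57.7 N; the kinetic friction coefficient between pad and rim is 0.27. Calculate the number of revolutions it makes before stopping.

I = MR² = (52.6)(0.204)² = 2.189 kg·m².
Friction force f = μN = (0.27)(57.7) = 15.58 N at the rim; torque magnitude τ = fR = 3.178 N·m, opposing ω.
|α| = τ/I = 3.178/2.189 = 1.452 rad/s² (deceleration).
ω² = ω₀² − 2|α|θ with ω = 0 ⇒ θ = ω₀²/(2|α|) = 7852 rad = 1250 rev.

≈ 1250 revolutions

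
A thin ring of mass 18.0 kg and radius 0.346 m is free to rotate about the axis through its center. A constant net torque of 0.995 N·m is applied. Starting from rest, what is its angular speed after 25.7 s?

ω ≈ 11.9 rad/s

I = MR² = (18.0)(0.346)² = 2.155 kg·m².
α = τ/I = 0.995/2.155 = 0.4617 rad/s².
ω = ω₀ + αt = 0 + (0.4617)(25.7) = 11.87 rad/s.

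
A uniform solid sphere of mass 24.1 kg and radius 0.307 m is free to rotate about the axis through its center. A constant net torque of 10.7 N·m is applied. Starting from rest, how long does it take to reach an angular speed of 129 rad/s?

I = (2/5)MR² = (2/5)(24.1)(0.307)² = 0.9086 kg·m².
α = τ/I = 10.7/0.9086 = 11.78 rad/s².
ω = αt ⇒ t = ω/α = 129/11.78 = 10.95 s.

t ≈ 11.0 s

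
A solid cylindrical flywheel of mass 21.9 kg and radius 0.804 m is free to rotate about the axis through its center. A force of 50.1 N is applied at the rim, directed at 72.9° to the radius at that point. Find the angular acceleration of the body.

α ≈ 5.44 rad/s²

I = ½MR² = (1/2)(21.9)(0.804)² = 7.078 kg·m².
Only the tangential component produces torque: τ = F R sinθ = (50.1)(0.804) sin 72.9° = 38.50 N·m.
Newton's second law for rotation, τ = Iα, gives α = τ/I = 38.50/7.078 = 5.439 rad/s².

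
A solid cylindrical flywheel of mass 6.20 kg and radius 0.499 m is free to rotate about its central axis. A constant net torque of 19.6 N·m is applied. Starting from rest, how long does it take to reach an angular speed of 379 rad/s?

I = ½MR² = (1/2)(6.20)(0.499)² = 0.7719 kg·m².
α = τ/I = 19.6/0.7719 = 25.39 rad/s².
ω = αt ⇒ t = ω/α = 379/25.39 = 14.93 s.

t ≈ 14.9 s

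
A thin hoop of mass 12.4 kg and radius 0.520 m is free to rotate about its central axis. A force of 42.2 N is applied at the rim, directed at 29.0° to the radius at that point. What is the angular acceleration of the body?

I = MR² = (12.4)(0.520)² = 3.353 kg·m².
Only the tangential component produces torque: τ = F R sinθ = (42.2)(0.520) sin 29.0° = 10.64 N·m.
Newton's second law for rotation, τ = Iα, gives α = τ/I = 10.64/3.353 = 3.173 rad/s².

α ≈ 3.17 rad/s²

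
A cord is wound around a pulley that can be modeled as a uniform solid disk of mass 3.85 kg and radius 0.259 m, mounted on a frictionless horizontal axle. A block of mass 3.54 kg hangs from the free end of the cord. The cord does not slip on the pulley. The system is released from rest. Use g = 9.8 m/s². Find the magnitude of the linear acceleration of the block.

I = ½MR² = (1/2)(3.85)(0.259)² = 0.1291 kg·m².
Block: mg − T = ma. Pulley: TR = Iα. No-slip: a = αR, so T = (I/R²)a = 1.925·a.
Then mg = (m + 1.925)a, so a = (3.54)(9.8)/(3.54 + 1.925) = 6.348 m/s².

a ≈ 6.35 m/s²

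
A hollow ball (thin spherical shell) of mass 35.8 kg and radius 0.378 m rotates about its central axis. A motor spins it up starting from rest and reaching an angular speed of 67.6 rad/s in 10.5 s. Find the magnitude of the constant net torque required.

I = (2/3)MR² = (2/3)(35.8)(0.378)² = 3.410 kg·m².
α = Δω/Δt = (67.6 − 0)/10.5 = 6.438 rad/s².
τ = Iα = (3.410)(6.438) = 21.95 N·m.

τ ≈ 22.0 N·m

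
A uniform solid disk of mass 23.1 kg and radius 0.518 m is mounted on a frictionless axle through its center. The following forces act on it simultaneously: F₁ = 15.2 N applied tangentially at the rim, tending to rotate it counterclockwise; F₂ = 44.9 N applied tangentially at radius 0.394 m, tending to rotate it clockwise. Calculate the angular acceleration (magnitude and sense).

I = ½MR² = (1/2)(23.1)(0.518)² = 3.099 kg·m².
Taking counterclockwise as positive: τ₁ = +(15.2)(0.518) = +7.874 N·m; τ₂ = −(44.9)(0.394) = −17.69 N·m.
Net torque τ = -9.817 N·m.
α = τ/I = -9.817/3.099 = -3.168 rad/s².

α ≈ 3.17 rad/s², clockwise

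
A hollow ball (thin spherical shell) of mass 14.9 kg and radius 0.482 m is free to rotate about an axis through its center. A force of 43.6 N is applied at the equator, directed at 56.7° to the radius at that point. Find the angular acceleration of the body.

I = (2/3)MR² = (2/3)(14.9)(0.482)² = 2.308 kg·m².
Only the tangential component produces torque: τ = F R sinθ = (43.6)(0.482) sin 56.7° = 17.56 N·m.
From τ = Iα: α = 17.56/2.308 = 7.611 rad/s².

α ≈ 7.61 rad/s²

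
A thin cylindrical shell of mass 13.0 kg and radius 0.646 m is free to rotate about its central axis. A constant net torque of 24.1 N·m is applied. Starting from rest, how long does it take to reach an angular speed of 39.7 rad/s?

t ≈ 8.94 s

I = MR² = (13.0)(0.646)² = 5.425 kg·m².
α = τ/I = 24.1/5.425 = 4.442 rad/s².
ω = αt ⇒ t = ω/α = 39.7/4.442 = 8.937 s.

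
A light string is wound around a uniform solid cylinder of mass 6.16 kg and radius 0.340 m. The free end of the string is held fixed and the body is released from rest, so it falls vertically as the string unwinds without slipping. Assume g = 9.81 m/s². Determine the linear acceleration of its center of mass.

a ≈ 6.54 m/s²

Translation: Mg − T = Ma. Rotation about the center: TR = Iα with I = ½MR².
With a = αR: T = (I/R²)a = (1/2)M a, so Mg = (1 + 0.5000)Ma.
a = g/(1 + 0.5000) = 9.81/1.500 = 6.540 m/s².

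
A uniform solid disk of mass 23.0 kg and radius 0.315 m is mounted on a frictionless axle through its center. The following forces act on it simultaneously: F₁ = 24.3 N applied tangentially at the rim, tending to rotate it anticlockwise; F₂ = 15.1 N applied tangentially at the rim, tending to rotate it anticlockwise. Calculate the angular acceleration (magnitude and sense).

α ≈ 10.9 rad/s², anticlockwise

I = ½MR² = (1/2)(23.0)(0.315)² = 1.141 kg·m².
Taking anticlockwise as positive: τ₁ = +(24.3)(0.315) = +7.655 N·m; τ₂ = +(15.1)(0.315) = +4.756 N·m.
Net torque τ = 12.41 N·m.
α = τ/I = 12.41/1.141 = 10.88 rad/s².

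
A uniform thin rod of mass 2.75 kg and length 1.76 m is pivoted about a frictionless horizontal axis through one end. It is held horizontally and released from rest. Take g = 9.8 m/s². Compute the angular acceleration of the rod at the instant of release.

α ≈ 8.35 rad/s²

About the pivot, I = (1/3)ML² = (1/3)(2.75)(1.76)² = 2.839 kg·m².
The weight acts at the center, a distance L/2 = 0.8800 m from the pivot; τ = Mg(L/2) = 23.72 N·m.
α = τ/I = 23.72/2.839 = 8.352 rad/s².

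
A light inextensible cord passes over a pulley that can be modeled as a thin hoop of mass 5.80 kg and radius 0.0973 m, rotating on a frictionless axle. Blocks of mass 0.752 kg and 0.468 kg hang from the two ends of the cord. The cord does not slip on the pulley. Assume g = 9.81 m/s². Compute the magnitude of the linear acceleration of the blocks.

a ≈ 0.397 m/s²

I = MR² = (5.80)(0.0973)² = 0.05491 kg·m².
Heavier block: m₁g − T₁ = m₁a. Lighter block: T₂ − m₂g = m₂a.
Pulley: (T₁ − T₂)R = Iα = I(a/R), so T₁ − T₂ = (I/R²)a = 1·M_p a = 5.800·a.
Adding the three: (m₁ − m₂)g = (m₁ + m₂ + 5.800)a, so a = (0.752 − 0.468)(9.81)/(0.752 + 0.468 + 5.800) = 0.3969 m/s².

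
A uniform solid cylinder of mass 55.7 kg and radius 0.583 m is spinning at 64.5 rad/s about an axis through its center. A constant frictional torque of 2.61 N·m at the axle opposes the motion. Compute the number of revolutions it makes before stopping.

≈ 1200 revolutions

I = ½MR² = (1/2)(55.7)(0.583)² = 9.466 kg·m².
The net torque has magnitude 2.61 N·m, opposing ω.
|α| = τ/I = 2.610/9.466 = 0.2757 rad/s² (deceleration).
ω² = ω₀² − 2|α|θ with ω = 0 ⇒ θ = ω₀²/(2|α|) = 7544 rad = 1201 rev.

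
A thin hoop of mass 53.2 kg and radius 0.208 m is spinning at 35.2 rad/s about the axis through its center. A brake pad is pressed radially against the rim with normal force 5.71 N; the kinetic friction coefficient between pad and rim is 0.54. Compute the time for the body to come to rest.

I = MR² = (53.2)(0.208)² = 2.302 kg·m².
Friction force f = μN = (0.54)(5.71) = 3.083 N at the rim; torque magnitude τ = fR = 0.6413 N·m, opposing ω.
|α| = τ/I = 0.6413/2.302 = 0.2786 rad/s² (deceleration).
0 = ω₀ − |α|t ⇒ t = ω₀/|α| = 35.2/0.2786 = 126.3 s.

t ≈ 126 s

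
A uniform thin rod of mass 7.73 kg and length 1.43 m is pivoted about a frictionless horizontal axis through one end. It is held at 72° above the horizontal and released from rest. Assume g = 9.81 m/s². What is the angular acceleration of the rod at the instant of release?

α ≈ 3.18 rad/s²

About the pivot, I = (1/3)ML² = (1/3)(7.73)(1.43)² = 5.269 kg·m².
The weight acts at the center, a distance L/2 = 0.7150 m from the pivot; τ = Mg(L/2) cos 72° = 16.75 N·m.
α = τ/I = 16.75/5.269 = 3.180 rad/s².
(Equivalently α = (3g/(2L)) cos 72° = 3.180 rad/s².)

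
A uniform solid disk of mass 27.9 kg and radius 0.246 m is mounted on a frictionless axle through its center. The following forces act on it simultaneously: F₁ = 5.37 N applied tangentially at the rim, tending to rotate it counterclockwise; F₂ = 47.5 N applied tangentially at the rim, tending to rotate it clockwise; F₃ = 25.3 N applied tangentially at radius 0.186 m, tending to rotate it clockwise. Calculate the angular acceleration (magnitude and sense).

I = ½MR² = (1/2)(27.9)(0.246)² = 0.8442 kg·m².
Taking counterclockwise as positive: τ₁ = +(5.37)(0.246) = +1.321 N·m; τ₂ = −(47.5)(0.246) = −11.69 N·m; τ₃ = −(25.3)(0.186) = −4.706 N·m.
Net torque τ = -15.07 N·m.
α = τ/I = -15.07/0.8442 = -17.85 rad/s².

α ≈ 17.9 rad/s², clockwise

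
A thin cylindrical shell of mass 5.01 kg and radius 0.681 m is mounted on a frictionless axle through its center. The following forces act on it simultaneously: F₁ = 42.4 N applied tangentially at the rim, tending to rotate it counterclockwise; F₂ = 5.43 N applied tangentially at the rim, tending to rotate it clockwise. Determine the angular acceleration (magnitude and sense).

I = MR² = (5.01)(0.681)² = 2.323 kg·m².
Taking counterclockwise as positive: τ₁ = +(42.4)(0.681) = +28.87 N·m; τ₂ = −(5.43)(0.681) = −3.698 N·m.
Net torque τ = 25.18 N·m.
α = τ/I = 25.18/2.323 = 10.84 rad/s².

α ≈ 10.8 rad/s², counterclockwise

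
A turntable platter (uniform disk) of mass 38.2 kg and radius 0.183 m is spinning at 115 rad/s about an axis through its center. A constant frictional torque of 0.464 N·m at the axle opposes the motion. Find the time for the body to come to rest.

t ≈ 159 s

I = ½MR² = (1/2)(38.2)(0.183)² = 0.6396 kg·m².
The net torque has magnitude 0.464 N·m, opposing ω.
|α| = τ/I = 0.4640/0.6396 = 0.7254 rad/s² (deceleration).
0 = ω₀ − |α|t ⇒ t = ω₀/|α| = 115/0.7254 = 158.5 s.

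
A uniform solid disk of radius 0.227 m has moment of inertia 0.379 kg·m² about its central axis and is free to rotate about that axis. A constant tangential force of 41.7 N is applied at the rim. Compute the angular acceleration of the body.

τ = F R = (41.7)(0.227) = 9.466 N·m.
Newton's second law for rotation, τ = Iα, gives α = τ/I = 9.466/0.3790 = 24.98 rad/s².

α ≈ 25.0 rad/s²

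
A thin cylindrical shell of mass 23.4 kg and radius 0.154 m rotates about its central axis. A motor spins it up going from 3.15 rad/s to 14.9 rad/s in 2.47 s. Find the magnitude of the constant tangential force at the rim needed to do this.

I = MR² = (23.4)(0.154)² = 0.5550 kg·m².
α = Δω/Δt = (14.9 − 3.15)/2.47 = 4.757 rad/s².
The required torque is τ = Iα = (0.5550)(4.757) = 2.640 N·m.
A tangential force at the rim gives τ = FR, so F = τ/R = 2.640/0.154 = 17.14 N.

F ≈ 17.1 N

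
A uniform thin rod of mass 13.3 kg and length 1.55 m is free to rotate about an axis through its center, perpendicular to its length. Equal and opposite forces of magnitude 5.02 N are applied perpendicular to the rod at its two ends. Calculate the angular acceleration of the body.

α ≈ 2.92 rad/s²

I = (1/12)ML² = (1/12)(13.3)(1.55)² = 2.663 kg·m².
The couple gives τ = F·(L/2) + F·(L/2) = F L = (5.02)(1.55) = 7.781 N·m.
Newton's second law for rotation, τ = Iα, gives α = τ/I = 7.781/2.663 = 2.922 rad/s².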